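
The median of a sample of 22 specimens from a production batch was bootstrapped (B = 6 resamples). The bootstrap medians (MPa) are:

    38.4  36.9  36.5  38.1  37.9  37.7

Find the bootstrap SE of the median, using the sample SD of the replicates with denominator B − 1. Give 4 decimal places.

SE* = 0.7333

Bootstrap SE is the standard deviation of the 6 replicate medians.
Mean of replicates: (38.4 + 36.9 + 36.5 + 38.1 + 37.9 + 37.7) / 6 = 225.50000 / 6 = 37.58333
Sum of squared deviations: (+0.81667)² + (−0.68333)² + (−1.08333)² + (+0.51667)² + (+0.31667)² + (+0.11667)² = 2.68833
Variance = 2.68833 / 5 = 0.53767
SE* = √0.53767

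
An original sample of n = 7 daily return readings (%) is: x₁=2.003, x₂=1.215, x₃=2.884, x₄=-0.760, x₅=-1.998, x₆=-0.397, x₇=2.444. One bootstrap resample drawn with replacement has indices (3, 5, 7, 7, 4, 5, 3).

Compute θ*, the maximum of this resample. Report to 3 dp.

Resample values: 2.884, -1.998, 2.444, 2.444, -0.760, -1.998, 2.884.
Maximum = 2.884

θ* = 2.884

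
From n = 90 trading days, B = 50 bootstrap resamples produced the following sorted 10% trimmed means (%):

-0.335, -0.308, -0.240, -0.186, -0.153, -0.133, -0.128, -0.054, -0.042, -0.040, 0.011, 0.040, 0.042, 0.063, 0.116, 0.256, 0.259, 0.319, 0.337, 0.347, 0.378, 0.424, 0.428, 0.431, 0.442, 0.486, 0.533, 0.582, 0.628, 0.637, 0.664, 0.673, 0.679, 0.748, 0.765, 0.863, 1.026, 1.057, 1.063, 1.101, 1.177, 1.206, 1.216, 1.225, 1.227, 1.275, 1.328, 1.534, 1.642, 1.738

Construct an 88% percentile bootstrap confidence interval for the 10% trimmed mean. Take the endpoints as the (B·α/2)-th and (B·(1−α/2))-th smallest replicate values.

(-0.240, 1.328)

α = 0.12; lower rank = 50 × 0.060 = 3; upper rank = 50 × 0.940 = 47.
The 3rd smallest replicate is -0.240; the 47th is 1.328.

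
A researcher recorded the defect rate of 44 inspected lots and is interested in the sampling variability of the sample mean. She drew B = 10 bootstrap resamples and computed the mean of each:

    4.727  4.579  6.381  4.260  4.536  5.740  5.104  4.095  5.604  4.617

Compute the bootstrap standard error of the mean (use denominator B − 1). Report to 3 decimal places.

Bootstrap SE is the standard deviation of the 10 replicate means.
Mean of replicates: (4.727 + 4.579 + 6.381 + 4.260 + 4.536 + 5.740 + 5.104 + 4.095 + 5.604 + 4.617) / 10 = 49.6430 / 10 = 4.9643
Sum of squared deviations: (−0.2373)² + (−0.3853)² + (+1.4167)² + (−0.7043)² + (−0.4283)² + (+0.7757)² + (+0.1397)² + (−0.8693)² + (+0.6397)² + (−0.3473)² = 4.7980
Variance = 4.7980 / 9 = 0.5331
SE* = √0.5331

SE* = 0.730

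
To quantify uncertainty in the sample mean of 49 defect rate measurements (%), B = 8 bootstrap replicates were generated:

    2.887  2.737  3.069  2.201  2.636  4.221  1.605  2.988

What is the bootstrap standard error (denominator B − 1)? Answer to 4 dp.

Bootstrap SE is the standard deviation of the 8 replicate means.
Mean of replicates: (2.887 + 2.737 + 3.069 + 2.201 + 2.636 + 4.221 + 1.605 + 2.988) / 8 = 22.34400 / 8 = 2.79300
Sum of squared deviations: (+0.09400)² + (−0.05600)² + (+0.27600)² + (−0.59200)² + (−0.15700)² + (+1.42800)² + (−1.18800)² + (+0.19500)² = 3.95181
Variance = 3.95181 / 7 = 0.56454
SE* = √0.56454

SE* = 0.7514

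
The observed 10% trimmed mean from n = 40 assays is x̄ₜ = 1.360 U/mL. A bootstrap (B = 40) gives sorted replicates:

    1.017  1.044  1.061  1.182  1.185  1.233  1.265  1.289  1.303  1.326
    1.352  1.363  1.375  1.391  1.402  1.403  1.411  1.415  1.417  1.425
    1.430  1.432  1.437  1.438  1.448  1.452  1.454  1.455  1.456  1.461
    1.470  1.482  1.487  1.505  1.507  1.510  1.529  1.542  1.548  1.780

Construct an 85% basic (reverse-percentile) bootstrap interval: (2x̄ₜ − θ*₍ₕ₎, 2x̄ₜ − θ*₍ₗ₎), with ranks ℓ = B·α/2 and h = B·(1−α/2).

Percentile endpoints at ranks 3 and 37: θ*₍3₎ = 1.061, θ*₍37₎ = 1.529.
Basic interval reflects these around x̄ₜ:
  lower = 2 × 1.360 − 1.529 = 1.191
  upper = 2 × 1.360 − 1.061 = 1.659

(1.191, 1.659)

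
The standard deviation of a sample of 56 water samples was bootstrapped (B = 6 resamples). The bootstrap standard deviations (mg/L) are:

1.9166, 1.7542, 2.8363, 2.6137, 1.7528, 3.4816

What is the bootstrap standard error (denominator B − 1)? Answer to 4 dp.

Bootstrap SE is the standard deviation of the 6 replicate standard deviations.
Mean of replicates: (1.9166 + 1.7542 + 2.8363 + 2.6137 + 1.7528 + 3.4816) / 6 = 14.35520 / 6 = 2.39253
Sum of squared deviations: (−0.47593)² + (−0.63833)² + (+0.44377)² + (+0.22117)² + (−0.63973)² + (+1.08907)² = 2.47515
Variance = 2.47515 / 5 = 0.49503
SE* = √0.49503

SE* = 0.7036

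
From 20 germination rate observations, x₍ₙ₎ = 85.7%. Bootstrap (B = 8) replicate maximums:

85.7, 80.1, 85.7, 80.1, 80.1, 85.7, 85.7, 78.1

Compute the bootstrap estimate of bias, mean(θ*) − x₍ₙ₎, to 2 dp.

bias = −3.05

mean(θ*) = (85.7 + 80.1 + 85.7 + 80.1 + 80.1 + 85.7 + 85.7 + 78.1) / 8 = 82.650
bias = 82.650 − 85.7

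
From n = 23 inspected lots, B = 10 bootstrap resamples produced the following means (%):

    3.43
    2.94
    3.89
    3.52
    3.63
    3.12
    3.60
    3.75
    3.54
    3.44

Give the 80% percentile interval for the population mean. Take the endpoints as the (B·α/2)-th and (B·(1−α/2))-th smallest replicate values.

Sorted replicates: 2.94, 3.12, 3.43, 3.44, 3.52, 3.54, 3.60, 3.63, 3.75, 3.89
α = 0.20; lower rank = 10 × 0.100 = 1; upper rank = 10 × 0.900 = 9.
The 1st smallest replicate is 2.94; the 9th is 3.75.

(2.94, 3.75)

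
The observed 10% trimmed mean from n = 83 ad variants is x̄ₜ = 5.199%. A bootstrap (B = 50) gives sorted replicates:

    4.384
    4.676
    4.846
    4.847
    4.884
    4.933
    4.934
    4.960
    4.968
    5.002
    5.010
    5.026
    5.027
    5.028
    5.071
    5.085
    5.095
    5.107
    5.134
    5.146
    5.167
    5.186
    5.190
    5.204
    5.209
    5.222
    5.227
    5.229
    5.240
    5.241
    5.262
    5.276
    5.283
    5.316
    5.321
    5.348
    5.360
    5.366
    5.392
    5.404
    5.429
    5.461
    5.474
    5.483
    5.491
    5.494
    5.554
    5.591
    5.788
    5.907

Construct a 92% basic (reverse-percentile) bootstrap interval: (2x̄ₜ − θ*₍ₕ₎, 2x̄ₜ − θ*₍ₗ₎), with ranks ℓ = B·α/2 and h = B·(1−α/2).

Percentile endpoints at ranks 2 and 48: θ*₍2₎ = 4.676, θ*₍48₎ = 5.591.
Basic interval reflects these around x̄ₜ:
  lower = 2 × 5.199 − 5.591 = 4.807
  upper = 2 × 5.199 − 4.676 = 5.722

(4.807, 5.722)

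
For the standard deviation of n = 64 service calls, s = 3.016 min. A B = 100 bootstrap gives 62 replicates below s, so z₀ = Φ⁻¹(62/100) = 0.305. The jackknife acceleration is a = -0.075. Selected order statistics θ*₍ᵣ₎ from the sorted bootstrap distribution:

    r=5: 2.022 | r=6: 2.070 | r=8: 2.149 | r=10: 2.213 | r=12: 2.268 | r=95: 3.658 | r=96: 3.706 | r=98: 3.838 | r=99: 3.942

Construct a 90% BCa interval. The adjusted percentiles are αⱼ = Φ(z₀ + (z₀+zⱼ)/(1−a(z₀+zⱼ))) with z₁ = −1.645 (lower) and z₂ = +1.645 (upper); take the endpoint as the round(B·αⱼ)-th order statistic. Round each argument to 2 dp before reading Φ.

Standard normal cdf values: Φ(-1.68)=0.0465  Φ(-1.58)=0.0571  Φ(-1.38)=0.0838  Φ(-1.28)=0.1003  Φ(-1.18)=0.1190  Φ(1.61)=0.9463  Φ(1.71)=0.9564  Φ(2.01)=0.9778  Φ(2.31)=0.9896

(2.268, 3.838)

Lower: z₀ + z₁ = 0.305 + (-1.645) = -1.340; 1 − a(z₀+z₁) = 1 − (-0.075)(-1.340) = 0.8995; argument = 0.305 + (-1.340)/0.8995 = -1.1847 → -1.18.
α₁ = Φ(-1.18) = 0.1190; rank = round(100 × 0.1190) = 12; θ*₍12₎ = 2.268.
Upper: z₀ + z₂ = 1.950; 1 − a(z₀+z₂) = 1.1462; argument = 2.0062 → 2.01; α₂ = 0.9778; rank = 98; θ*₍98₎ = 3.838.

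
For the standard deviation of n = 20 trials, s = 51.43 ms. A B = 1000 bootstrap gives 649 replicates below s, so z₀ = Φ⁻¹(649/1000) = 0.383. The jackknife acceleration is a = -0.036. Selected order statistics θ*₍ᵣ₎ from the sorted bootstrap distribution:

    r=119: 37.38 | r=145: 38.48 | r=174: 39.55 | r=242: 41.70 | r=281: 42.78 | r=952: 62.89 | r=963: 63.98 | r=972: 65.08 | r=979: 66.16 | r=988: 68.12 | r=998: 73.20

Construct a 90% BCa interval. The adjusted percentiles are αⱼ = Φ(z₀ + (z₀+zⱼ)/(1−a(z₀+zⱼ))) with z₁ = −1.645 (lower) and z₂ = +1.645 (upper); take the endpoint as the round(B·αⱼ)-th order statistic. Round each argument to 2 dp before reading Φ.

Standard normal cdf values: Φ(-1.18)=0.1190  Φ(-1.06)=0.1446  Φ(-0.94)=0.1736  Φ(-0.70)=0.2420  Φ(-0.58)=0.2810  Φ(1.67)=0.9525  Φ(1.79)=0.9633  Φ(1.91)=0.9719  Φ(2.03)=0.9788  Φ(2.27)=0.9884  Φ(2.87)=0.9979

Lower: z₀ + z₁ = 0.383 + (-1.645) = -1.262; 1 − a(z₀+z₁) = 1 − (-0.036)(-1.262) = 0.9546; argument = 0.383 + (-1.262)/0.9546 = -0.9391 → -0.94.
α₁ = Φ(-0.94) = 0.1736; rank = round(1000 × 0.1736) = 174; θ*₍174₎ = 39.55.
Upper: z₀ + z₂ = 2.028; 1 − a(z₀+z₂) = 1.0730; argument = 2.2730 → 2.27; α₂ = 0.9884; rank = 988; θ*₍988₎ = 68.12.

(39.55, 68.12)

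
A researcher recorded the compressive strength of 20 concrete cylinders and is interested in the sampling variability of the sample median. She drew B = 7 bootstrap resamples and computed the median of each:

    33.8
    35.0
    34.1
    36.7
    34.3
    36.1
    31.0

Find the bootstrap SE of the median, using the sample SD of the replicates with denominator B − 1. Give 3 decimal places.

SE* = 1.851

Bootstrap SE is the standard deviation of the 7 replicate medians.
Mean of replicates: (33.8 + 35.0 + 34.1 + 36.7 + 34.3 + 36.1 + 31.0) / 7 = 241.0000 / 7 = 34.4286
Sum of squared deviations: (−0.6286)² + (+0.5714)² + (−0.3286)² + (+2.2714)² + (−0.1286)² + (+1.6714)² + (−3.4286)² = 20.5543
Variance = 20.5543 / 6 = 3.4257
SE* = √3.4257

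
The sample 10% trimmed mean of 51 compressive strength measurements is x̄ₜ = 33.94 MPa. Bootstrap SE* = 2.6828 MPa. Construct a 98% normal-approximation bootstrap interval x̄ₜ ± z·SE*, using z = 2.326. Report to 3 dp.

(27.700, 40.180)

Margin = 2.326 × 2.6828 = 6.2402
Interval: 33.94 ± 6.2402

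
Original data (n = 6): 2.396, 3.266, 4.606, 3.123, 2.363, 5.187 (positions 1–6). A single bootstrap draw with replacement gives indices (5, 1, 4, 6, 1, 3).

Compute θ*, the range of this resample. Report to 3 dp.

Resample values: 2.363, 2.396, 3.123, 5.187, 2.396, 4.606.
Range = 5.187 − 2.363 = 2.824

θ* = 2.824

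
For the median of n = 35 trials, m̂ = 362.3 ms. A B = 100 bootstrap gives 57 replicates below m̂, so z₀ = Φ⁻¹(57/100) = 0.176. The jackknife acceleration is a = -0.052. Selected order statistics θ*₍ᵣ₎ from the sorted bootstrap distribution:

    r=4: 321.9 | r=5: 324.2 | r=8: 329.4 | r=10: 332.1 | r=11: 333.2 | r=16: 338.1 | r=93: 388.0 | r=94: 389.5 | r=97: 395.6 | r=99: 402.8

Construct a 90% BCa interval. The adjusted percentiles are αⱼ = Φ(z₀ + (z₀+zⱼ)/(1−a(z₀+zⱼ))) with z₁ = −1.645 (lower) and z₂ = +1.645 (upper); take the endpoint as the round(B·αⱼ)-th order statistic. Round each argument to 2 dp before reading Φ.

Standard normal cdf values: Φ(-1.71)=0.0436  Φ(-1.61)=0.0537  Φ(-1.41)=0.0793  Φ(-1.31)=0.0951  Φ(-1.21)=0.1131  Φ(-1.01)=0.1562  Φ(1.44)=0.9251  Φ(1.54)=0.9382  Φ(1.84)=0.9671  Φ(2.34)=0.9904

(329.4, 395.6)

Lower: z₀ + z₁ = 0.176 + (-1.645) = -1.469; 1 − a(z₀+z₁) = 1 − (-0.052)(-1.469) = 0.9236; argument = 0.176 + (-1.469)/0.9236 = -1.4145 → -1.41.
α₁ = Φ(-1.41) = 0.0793; rank = round(100 × 0.0793) = 8; θ*₍8₎ = 329.4.
Upper: z₀ + z₂ = 1.821; 1 − a(z₀+z₂) = 1.0947; argument = 1.8395 → 1.84; α₂ = 0.9671; rank = 97; θ*₍97₎ = 395.6.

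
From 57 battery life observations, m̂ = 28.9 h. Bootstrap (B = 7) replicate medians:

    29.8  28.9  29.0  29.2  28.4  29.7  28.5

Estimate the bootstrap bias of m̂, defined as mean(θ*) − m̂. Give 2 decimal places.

mean(θ*) = (29.8 + 28.9 + 29.0 + 29.2 + 28.4 + 29.7 + 28.5) / 7 = 29.071
bias = 29.071 − 28.9

bias = +0.17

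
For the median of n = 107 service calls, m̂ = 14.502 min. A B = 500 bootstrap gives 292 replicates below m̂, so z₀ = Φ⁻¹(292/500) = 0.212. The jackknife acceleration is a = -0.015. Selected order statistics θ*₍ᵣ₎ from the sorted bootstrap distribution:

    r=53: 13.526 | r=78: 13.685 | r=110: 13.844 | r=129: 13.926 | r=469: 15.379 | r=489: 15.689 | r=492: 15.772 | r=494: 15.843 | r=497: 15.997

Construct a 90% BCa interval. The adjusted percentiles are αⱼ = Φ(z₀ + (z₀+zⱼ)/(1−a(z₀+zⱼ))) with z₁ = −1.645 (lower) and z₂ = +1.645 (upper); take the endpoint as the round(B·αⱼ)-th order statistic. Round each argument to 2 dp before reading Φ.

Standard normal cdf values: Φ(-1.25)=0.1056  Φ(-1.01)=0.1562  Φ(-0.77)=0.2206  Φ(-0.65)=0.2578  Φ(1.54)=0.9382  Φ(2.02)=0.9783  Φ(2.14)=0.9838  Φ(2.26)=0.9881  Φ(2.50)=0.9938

(13.526, 15.689)

Lower: z₀ + z₁ = 0.212 + (-1.645) = -1.433; 1 − a(z₀+z₁) = 1 − (-0.015)(-1.433) = 0.9785; argument = 0.212 + (-1.433)/0.9785 = -1.2525 → -1.25.
α₁ = Φ(-1.25) = 0.1056; rank = round(500 × 0.1056) = 53; θ*₍53₎ = 13.526.
Upper: z₀ + z₂ = 1.857; 1 − a(z₀+z₂) = 1.0279; argument = 2.0187 → 2.02; α₂ = 0.9783; rank = 489; θ*₍489₎ = 15.689.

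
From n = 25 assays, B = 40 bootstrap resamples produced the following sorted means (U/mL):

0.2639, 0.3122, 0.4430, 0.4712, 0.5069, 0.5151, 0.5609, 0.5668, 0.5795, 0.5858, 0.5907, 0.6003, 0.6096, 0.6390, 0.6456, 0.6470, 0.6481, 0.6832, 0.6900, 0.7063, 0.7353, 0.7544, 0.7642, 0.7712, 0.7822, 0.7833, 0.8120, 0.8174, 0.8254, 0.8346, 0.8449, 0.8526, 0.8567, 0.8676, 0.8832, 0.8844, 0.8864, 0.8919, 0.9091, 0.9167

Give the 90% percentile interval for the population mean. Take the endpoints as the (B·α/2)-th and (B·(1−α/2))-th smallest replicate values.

α = 0.10; lower rank = 40 × 0.050 = 2; upper rank = 40 × 0.950 = 38.
The 2nd smallest replicate is 0.3122; the 38th is 0.8919.

(0.3122, 0.8919)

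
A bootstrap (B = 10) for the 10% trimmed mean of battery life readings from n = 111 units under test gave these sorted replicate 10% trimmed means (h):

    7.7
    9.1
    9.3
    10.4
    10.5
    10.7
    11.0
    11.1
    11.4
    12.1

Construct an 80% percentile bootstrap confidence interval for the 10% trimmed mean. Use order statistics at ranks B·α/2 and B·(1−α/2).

(7.7, 11.4)

α = 0.20; lower rank = 10 × 0.100 = 1; upper rank = 10 × 0.900 = 9.
The 1st smallest replicate is 7.7; the 9th is 11.4.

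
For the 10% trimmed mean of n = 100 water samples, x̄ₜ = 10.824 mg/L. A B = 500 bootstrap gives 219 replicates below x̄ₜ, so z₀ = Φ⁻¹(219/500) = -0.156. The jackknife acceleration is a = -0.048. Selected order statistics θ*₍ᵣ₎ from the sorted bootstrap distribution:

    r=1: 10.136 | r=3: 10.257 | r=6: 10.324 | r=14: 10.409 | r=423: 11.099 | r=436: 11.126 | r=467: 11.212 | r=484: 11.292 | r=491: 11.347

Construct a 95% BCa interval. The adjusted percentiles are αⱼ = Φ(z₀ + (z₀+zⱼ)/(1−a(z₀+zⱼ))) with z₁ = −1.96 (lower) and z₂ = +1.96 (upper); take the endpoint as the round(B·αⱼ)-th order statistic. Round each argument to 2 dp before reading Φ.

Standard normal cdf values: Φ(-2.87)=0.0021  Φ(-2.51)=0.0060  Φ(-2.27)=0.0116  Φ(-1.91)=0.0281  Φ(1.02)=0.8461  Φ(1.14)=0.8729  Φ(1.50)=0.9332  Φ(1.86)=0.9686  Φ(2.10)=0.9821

(10.257, 11.212)

Lower: z₀ + z₁ = -0.156 + (-1.960) = -2.116; 1 − a(z₀+z₁) = 1 − (-0.048)(-2.116) = 0.8984; argument = -0.156 + (-2.116)/0.8984 = -2.5112 → -2.51.
α₁ = Φ(-2.51) = 0.0060; rank = round(500 × 0.0060) = 3; θ*₍3₎ = 10.257.
Upper: z₀ + z₂ = 1.804; 1 − a(z₀+z₂) = 1.0866; argument = 1.5042 → 1.50; α₂ = 0.9332; rank = 467; θ*₍467₎ = 11.212.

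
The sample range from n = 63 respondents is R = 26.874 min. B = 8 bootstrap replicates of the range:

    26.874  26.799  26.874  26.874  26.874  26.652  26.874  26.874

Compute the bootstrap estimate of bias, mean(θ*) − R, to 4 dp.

bias = −0.0371

mean(θ*) = (26.874 + 26.799 + 26.874 + 26.874 + 26.874 + 26.652 + 26.874 + 26.874) / 8 = 26.83687
bias = 26.83687 − 26.874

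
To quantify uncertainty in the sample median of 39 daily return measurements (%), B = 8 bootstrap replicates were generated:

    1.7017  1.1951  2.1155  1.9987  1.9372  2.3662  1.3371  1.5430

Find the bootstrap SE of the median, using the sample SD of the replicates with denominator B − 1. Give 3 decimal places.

SE* = 0.402

Bootstrap SE is the standard deviation of the 8 replicate medians.
Mean of replicates: (1.7017 + 1.1951 + 2.1155 + 1.9987 + 1.9372 + 2.3662 + 1.3371 + 1.5430) / 8 = 14.19450 / 8 = 1.77431
Sum of squared deviations: (−0.07261)² + (−0.57921)² + (+0.34119)² + (+0.22439)² + (+0.16289)² + (+0.59189)² + (−0.43721)² + (−0.23131)² = 1.12904
Variance = 1.12904 / 7 = 0.16129
SE* = √0.16129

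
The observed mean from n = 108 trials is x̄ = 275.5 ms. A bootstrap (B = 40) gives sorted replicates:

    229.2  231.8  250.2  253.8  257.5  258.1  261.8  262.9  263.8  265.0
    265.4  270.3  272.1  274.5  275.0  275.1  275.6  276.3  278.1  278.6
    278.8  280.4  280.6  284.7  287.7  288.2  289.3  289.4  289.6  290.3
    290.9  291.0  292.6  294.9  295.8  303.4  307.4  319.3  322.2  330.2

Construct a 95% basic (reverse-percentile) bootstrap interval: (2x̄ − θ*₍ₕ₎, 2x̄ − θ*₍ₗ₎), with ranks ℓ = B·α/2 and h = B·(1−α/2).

(228.8, 321.8)

Percentile endpoints at ranks 1 and 39: θ*₍1₎ = 229.2, θ*₍39₎ = 322.2.
Basic interval reflects these around x̄:
  lower = 2 × 275.5 − 322.2 = 228.8
  upper = 2 × 275.5 − 229.2 = 321.8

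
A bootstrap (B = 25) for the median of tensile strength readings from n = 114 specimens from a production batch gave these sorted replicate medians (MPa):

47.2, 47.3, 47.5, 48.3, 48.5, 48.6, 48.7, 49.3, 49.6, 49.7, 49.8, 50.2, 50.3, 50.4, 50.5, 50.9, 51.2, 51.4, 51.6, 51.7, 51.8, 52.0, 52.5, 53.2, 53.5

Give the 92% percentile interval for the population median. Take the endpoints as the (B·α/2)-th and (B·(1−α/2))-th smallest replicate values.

α = 0.08; lower rank = 25 × 0.040 = 1; upper rank = 25 × 0.960 = 24.
The 1st smallest replicate is 47.2; the 24th is 53.2.

(47.2, 53.2)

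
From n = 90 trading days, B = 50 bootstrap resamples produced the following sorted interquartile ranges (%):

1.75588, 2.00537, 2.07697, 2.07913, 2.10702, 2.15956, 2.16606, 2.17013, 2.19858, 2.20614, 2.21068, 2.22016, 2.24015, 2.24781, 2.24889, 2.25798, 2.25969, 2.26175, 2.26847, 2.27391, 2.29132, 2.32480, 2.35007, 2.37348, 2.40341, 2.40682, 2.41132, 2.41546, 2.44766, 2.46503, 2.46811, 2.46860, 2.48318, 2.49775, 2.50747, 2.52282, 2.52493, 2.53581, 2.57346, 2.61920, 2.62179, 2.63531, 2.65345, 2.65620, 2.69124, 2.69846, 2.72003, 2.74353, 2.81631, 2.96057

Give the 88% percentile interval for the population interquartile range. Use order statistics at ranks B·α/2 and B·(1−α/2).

(2.07697, 2.72003)

α = 0.12; lower rank = 50 × 0.060 = 3; upper rank = 50 × 0.940 = 47.
The 3rd smallest replicate is 2.07697; the 47th is 2.72003.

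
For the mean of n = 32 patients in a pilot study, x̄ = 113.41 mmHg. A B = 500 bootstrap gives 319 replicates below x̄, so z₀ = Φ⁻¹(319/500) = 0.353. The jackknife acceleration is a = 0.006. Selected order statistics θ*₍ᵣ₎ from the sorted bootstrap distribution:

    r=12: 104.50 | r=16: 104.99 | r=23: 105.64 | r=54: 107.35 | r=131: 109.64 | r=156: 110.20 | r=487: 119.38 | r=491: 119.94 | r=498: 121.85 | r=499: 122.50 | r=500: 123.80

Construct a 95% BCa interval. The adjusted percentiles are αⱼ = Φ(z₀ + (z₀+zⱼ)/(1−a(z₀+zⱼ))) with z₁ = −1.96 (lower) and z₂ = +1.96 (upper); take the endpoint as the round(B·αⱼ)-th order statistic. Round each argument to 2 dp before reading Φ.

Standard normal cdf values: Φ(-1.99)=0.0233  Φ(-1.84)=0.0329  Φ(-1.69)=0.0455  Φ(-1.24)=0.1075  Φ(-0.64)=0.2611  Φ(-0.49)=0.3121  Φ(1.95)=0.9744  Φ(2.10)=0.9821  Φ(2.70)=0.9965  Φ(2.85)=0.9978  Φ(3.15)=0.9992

Lower: z₀ + z₁ = 0.353 + (-1.960) = -1.607; 1 − a(z₀+z₁) = 1 − (0.006)(-1.607) = 1.0096; argument = 0.353 + (-1.607)/1.0096 = -1.2387 → -1.24.
α₁ = Φ(-1.24) = 0.1075; rank = round(500 × 0.1075) = 54; θ*₍54₎ = 107.35.
Upper: z₀ + z₂ = 2.313; 1 − a(z₀+z₂) = 0.9861; argument = 2.6986 → 2.70; α₂ = 0.9965; rank = 498; θ*₍498₎ = 121.85.

(107.35, 121.85)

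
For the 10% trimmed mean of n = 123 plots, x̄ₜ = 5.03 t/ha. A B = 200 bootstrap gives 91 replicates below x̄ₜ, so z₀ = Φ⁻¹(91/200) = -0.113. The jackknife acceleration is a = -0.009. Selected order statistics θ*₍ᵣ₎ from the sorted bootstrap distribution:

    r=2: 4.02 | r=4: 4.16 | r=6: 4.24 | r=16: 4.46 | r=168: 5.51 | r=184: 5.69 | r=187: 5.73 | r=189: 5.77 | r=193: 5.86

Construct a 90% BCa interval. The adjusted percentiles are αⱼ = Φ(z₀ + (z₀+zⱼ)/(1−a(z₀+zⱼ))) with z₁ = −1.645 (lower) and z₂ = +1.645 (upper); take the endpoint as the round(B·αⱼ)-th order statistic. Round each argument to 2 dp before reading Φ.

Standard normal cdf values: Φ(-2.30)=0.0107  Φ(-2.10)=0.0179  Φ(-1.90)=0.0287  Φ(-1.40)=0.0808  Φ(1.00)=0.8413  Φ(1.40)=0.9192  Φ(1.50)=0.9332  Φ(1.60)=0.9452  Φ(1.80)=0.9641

Lower: z₀ + z₁ = -0.113 + (-1.645) = -1.758; 1 − a(z₀+z₁) = 1 − (-0.009)(-1.758) = 0.9842; argument = -0.113 + (-1.758)/0.9842 = -1.8993 → -1.90.
α₁ = Φ(-1.90) = 0.0287; rank = round(200 × 0.0287) = 6; θ*₍6₎ = 4.24.
Upper: z₀ + z₂ = 1.532; 1 − a(z₀+z₂) = 1.0138; argument = 1.3982 → 1.40; α₂ = 0.9192; rank = 184; θ*₍184₎ = 5.69.

(4.24, 5.69)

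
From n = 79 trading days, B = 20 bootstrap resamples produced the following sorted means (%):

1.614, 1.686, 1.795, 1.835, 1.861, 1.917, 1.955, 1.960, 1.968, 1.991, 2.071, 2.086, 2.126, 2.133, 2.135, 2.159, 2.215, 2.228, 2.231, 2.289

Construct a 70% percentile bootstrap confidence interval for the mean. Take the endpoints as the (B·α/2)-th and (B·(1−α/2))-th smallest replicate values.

α = 0.30; lower rank = 20 × 0.150 = 3; upper rank = 20 × 0.850 = 17.
The 3rd smallest replicate is 1.795; the 17th is 2.215.

(1.795, 2.215)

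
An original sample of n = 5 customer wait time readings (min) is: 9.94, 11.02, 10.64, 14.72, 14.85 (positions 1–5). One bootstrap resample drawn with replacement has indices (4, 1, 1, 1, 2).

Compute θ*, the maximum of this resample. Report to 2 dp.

θ* = 14.72

Resample values: 14.72, 9.94, 9.94, 9.94, 11.02.
Maximum = 14.72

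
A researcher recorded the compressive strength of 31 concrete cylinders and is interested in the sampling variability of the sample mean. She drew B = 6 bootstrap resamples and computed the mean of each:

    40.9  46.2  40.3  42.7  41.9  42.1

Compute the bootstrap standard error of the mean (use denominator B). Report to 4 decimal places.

Bootstrap SE is the standard deviation of the 6 replicate means.
Mean of replicates: (40.9 + 46.2 + 40.3 + 42.7 + 41.9 + 42.1) / 6 = 254.10000 / 6 = 42.35000
Sum of squared deviations: (−1.45000)² + (+3.85000)² + (−2.05000)² + (+0.35000)² + (−0.45000)² + (−0.25000)² = 21.51500
Variance = 21.51500 / 6 = 3.58583
SE* = √3.58583

SE* = 1.8936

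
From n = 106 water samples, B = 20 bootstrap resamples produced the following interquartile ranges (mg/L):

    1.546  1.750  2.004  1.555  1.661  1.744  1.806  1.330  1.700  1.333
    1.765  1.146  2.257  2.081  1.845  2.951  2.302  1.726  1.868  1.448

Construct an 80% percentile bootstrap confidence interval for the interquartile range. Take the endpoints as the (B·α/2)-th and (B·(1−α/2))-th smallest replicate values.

(1.330, 2.257)

Sorted replicates: 1.146, 1.330, 1.333, 1.448, 1.546, 1.555, 1.661, 1.700, 1.726, 1.744, 1.750, 1.765, 1.806, 1.845, 1.868, 2.004, 2.081, 2.257, 2.302, 2.951
α = 0.20; lower rank = 20 × 0.100 = 2; upper rank = 20 × 0.900 = 18.
The 2nd smallest replicate is 1.330; the 18th is 2.257.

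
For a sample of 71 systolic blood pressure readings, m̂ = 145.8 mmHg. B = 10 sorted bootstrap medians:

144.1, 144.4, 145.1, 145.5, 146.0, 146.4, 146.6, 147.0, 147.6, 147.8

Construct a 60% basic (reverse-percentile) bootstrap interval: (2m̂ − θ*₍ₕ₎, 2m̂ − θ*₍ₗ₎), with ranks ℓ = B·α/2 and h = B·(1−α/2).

Percentile endpoints at ranks 2 and 8: θ*₍2₎ = 144.4, θ*₍8₎ = 147.0.
Basic interval reflects these around m̂:
  lower = 2 × 145.8 − 147.0 = 144.6
  upper = 2 × 145.8 − 144.4 = 147.2

(144.6, 147.2)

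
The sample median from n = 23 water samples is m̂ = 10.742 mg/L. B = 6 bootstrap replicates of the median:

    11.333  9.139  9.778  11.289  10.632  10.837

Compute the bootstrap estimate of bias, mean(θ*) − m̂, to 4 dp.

mean(θ*) = (11.333 + 9.139 + 9.778 + 11.289 + 10.632 + 10.837) / 6 = 10.50133
bias = 10.50133 − 10.742

bias = −0.2407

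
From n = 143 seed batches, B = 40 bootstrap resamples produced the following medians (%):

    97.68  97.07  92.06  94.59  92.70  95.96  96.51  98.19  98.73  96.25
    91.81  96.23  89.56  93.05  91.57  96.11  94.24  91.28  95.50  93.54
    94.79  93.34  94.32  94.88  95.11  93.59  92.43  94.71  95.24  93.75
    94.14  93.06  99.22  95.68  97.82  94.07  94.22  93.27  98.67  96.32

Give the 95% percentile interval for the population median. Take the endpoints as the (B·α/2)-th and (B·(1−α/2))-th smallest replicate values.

Sorted replicates: 89.56, 91.28, 91.57, 91.81, 92.06, 92.43, 92.70, 93.05, 93.06, 93.27, 93.34, 93.54, 93.59, 93.75, 94.07, 94.14, 94.22, 94.24, 94.32, 94.59, 94.71, 94.79, 94.88, 95.11, 95.24, 95.50, 95.68, 95.96, 96.11, 96.23, 96.25, 96.32, 96.51, 97.07, 97.68, 97.82, 98.19, 98.67, 98.73, 99.22
α = 0.05; lower rank = 40 × 0.025 = 1; upper rank = 40 × 0.975 = 39.
The 1st smallest replicate is 89.56; the 39th is 98.73.

(89.56, 98.73)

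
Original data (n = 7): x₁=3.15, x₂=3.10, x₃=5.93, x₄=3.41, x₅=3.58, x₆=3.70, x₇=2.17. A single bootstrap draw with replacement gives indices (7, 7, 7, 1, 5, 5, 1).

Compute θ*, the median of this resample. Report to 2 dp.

Resample values: 2.17, 2.17, 2.17, 3.15, 3.58, 3.58, 3.15.
Sorted: 2.17, 2.17, 2.17, 3.15, 3.15, 3.58, 3.58
Median = middle value = 3.15

θ* = 3.15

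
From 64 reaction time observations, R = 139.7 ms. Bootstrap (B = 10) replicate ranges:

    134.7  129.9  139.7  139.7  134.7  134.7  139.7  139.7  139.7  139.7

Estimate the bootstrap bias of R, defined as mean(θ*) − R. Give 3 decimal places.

mean(θ*) = (134.7 + 129.9 + 139.7 + 139.7 + 134.7 + 134.7 + 139.7 + 139.7 + 139.7 + 139.7) / 10 = 137.2200
bias = 137.2200 − 139.7

bias = −2.480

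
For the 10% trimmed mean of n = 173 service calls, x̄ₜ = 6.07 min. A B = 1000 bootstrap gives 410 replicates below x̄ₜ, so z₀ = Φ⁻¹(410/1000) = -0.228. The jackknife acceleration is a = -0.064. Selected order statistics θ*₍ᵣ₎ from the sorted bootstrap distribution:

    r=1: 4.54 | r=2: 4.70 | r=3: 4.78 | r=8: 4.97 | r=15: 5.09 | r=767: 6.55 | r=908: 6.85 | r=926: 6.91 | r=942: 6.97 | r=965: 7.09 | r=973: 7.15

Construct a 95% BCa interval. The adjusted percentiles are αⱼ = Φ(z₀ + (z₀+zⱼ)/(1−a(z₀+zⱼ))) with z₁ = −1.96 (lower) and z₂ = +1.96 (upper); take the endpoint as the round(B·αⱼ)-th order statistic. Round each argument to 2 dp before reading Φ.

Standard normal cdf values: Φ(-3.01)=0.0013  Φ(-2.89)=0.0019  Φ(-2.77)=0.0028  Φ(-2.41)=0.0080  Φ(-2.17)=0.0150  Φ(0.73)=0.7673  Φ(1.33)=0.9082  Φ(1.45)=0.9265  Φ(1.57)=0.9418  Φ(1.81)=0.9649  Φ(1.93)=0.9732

Lower: z₀ + z₁ = -0.228 + (-1.960) = -2.188; 1 − a(z₀+z₁) = 1 − (-0.064)(-2.188) = 0.8600; argument = -0.228 + (-2.188)/0.8600 = -2.7723 → -2.77.
α₁ = Φ(-2.77) = 0.0028; rank = round(1000 × 0.0028) = 3; θ*₍3₎ = 4.78.
Upper: z₀ + z₂ = 1.732; 1 − a(z₀+z₂) = 1.1108; argument = 1.3312 → 1.33; α₂ = 0.9082; rank = 908; θ*₍908₎ = 6.85.

(4.78, 6.85)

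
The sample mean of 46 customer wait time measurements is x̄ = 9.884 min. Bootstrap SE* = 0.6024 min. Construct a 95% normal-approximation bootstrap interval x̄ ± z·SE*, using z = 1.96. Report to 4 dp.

(8.7033, 11.0647)

Margin = 1.96 × 0.6024 = 1.18070
Interval: 9.884 ± 1.18070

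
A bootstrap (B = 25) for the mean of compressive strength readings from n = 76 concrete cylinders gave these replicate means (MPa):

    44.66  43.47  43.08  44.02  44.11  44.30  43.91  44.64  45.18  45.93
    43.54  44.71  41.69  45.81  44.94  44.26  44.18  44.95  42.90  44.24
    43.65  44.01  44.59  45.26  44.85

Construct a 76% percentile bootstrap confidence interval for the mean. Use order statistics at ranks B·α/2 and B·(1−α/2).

(43.08, 45.18)

Sorted replicates: 41.69, 42.90, 43.08, 43.47, 43.54, 43.65, 43.91, 44.01, 44.02, 44.11, 44.18, 44.24, 44.26, 44.30, 44.59, 44.64, 44.66, 44.71, 44.85, 44.94, 44.95, 45.18, 45.26, 45.81, 45.93
α = 0.24; lower rank = 25 × 0.120 = 3; upper rank = 25 × 0.880 = 22.
The 3rd smallest replicate is 43.08; the 22nd is 45.18.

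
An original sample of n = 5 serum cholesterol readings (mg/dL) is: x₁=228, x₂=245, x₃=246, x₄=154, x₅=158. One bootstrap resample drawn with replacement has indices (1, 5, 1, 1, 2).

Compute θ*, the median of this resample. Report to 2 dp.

θ* = 228.00

Resample values: 228, 158, 228, 228, 245.
Sorted: 158, 228, 228, 228, 245
Median = middle value = 228.00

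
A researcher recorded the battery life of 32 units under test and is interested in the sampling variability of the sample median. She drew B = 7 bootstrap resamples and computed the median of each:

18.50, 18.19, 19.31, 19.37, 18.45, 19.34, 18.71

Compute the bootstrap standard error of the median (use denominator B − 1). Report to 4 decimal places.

SE* = 0.4931

Bootstrap SE is the standard deviation of the 7 replicate medians.
Mean of replicates: (18.50 + 18.19 + 19.31 + 19.37 + 18.45 + 19.34 + 18.71) / 7 = 131.87000 / 7 = 18.83857
Sum of squared deviations: (−0.33857)² + (−0.64857)² + (+0.47143)² + (+0.53143)² + (−0.38857)² + (+0.50143)² + (−0.12857)² = 1.45889
Variance = 1.45889 / 6 = 0.24315
SE* = √0.24315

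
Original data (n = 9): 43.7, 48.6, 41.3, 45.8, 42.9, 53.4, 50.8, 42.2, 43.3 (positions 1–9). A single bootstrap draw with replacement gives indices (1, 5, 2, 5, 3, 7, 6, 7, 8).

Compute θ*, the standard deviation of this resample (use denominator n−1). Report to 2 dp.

Resample values: 43.7, 42.9, 48.6, 42.9, 41.3, 50.8, 53.4, 50.8, 42.2.
Mean = 46.2889; sum of squared deviations = 167.8889
s² = 167.8889 / 8 = 20.9861
s = √20.9861 = 4.58

θ* = 4.58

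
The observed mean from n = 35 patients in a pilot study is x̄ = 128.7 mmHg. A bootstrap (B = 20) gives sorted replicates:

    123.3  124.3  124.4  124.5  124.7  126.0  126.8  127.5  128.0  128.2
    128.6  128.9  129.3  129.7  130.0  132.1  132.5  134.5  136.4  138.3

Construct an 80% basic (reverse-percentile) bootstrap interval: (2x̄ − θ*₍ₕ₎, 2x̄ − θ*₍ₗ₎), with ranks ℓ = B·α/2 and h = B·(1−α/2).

Percentile endpoints at ranks 2 and 18: θ*₍2₎ = 124.3, θ*₍18₎ = 134.5.
Basic interval reflects these around x̄:
  lower = 2 × 128.7 − 134.5 = 122.9
  upper = 2 × 128.7 − 124.3 = 133.1

(122.9, 133.1)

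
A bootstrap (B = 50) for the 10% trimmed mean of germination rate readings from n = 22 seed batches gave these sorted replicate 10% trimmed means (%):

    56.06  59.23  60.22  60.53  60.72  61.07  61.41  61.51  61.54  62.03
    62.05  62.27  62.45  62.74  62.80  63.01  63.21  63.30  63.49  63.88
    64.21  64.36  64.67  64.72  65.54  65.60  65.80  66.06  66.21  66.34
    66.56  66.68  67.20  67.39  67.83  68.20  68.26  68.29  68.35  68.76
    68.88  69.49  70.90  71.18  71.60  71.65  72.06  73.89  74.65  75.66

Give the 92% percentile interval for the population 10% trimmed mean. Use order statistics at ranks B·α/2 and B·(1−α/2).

(59.23, 73.89)

α = 0.08; lower rank = 50 × 0.040 = 2; upper rank = 50 × 0.960 = 48.
The 2nd smallest replicate is 59.23; the 48th is 73.89.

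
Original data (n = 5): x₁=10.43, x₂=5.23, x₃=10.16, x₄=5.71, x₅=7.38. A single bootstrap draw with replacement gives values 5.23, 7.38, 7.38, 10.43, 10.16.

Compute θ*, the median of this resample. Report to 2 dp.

Sorted: 5.23, 7.38, 7.38, 10.16, 10.43
Median = middle value = 7.38

θ* = 7.38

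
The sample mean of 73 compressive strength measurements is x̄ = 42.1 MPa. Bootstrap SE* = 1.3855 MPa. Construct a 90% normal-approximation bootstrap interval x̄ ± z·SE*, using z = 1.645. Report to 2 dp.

(39.82, 44.38)

Margin = 1.645 × 1.3855 = 2.279
Interval: 42.1 ± 2.279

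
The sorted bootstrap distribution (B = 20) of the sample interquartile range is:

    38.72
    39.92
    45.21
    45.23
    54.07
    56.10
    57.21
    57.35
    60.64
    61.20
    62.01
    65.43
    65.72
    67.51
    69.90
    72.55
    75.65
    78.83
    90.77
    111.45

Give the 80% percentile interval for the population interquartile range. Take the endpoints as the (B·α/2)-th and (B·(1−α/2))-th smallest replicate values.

α = 0.20; lower rank = 20 × 0.100 = 2; upper rank = 20 × 0.900 = 18.
The 2nd smallest replicate is 39.92; the 18th is 78.83.

(39.92, 78.83)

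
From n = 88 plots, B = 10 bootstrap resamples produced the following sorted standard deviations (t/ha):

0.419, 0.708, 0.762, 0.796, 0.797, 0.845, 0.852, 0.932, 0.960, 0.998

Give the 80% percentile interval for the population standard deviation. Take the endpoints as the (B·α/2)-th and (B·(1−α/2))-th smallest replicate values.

α = 0.20; lower rank = 10 × 0.100 = 1; upper rank = 10 × 0.900 = 9.
The 1st smallest replicate is 0.419; the 9th is 0.960.

(0.419, 0.960)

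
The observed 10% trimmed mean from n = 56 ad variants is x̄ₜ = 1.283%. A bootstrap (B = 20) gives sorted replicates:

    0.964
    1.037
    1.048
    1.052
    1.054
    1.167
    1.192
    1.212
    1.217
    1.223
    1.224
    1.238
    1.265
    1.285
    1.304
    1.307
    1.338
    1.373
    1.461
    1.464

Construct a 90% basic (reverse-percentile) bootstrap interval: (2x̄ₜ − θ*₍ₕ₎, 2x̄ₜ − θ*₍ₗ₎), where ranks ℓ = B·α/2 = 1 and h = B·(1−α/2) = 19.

(1.105, 1.602)

Percentile endpoints at ranks 1 and 19: θ*₍1₎ = 0.964, θ*₍19₎ = 1.461.
Basic interval reflects these around x̄ₜ:
  lower = 2 × 1.283 − 1.461 = 1.105
  upper = 2 × 1.283 − 0.964 = 1.602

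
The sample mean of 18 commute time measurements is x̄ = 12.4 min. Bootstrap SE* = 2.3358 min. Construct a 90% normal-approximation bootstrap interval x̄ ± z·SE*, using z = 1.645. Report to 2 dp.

Margin = 1.645 × 2.3358 = 3.842
Interval: 12.4 ± 3.842

(8.56, 16.24)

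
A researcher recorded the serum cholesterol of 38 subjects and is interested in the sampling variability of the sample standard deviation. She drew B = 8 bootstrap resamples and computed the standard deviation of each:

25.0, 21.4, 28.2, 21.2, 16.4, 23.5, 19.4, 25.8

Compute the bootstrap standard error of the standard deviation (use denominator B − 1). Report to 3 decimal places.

Bootstrap SE is the standard deviation of the 8 replicate standard deviations.
Mean of replicates: (25.0 + 21.4 + 28.2 + 21.2 + 16.4 + 23.5 + 19.4 + 25.8) / 8 = 180.9000 / 8 = 22.6125
Sum of squared deviations: (+2.3875)² + (−1.2125)² + (+5.5875)² + (−1.4125)² + (−6.2125)² + (+0.8875)² + (−3.2125)² + (+3.1875)² = 100.2488
Variance = 100.2488 / 7 = 14.3213
SE* = √14.3213

SE* = 3.784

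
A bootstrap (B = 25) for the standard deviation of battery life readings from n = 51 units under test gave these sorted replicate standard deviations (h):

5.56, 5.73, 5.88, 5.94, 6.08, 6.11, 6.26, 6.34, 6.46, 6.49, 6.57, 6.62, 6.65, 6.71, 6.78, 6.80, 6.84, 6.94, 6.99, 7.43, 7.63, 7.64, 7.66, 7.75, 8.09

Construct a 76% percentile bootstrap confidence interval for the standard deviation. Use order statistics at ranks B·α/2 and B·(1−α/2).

(5.88, 7.64)

α = 0.24; lower rank = 25 × 0.120 = 3; upper rank = 25 × 0.880 = 22.
The 3rd smallest replicate is 5.88; the 22nd is 7.64.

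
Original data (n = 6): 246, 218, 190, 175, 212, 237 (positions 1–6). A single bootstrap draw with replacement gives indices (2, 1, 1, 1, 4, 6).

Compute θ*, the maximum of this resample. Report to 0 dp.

θ* = 246

Resample values: 218, 246, 246, 246, 175, 237.
Maximum = 246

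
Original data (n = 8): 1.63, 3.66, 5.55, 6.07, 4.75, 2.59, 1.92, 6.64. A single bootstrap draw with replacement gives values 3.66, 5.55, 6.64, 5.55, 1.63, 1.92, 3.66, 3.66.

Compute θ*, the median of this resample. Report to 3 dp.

θ* = 3.660

Sorted: 1.63, 1.92, 3.66, 3.66, 3.66, 5.55, 5.55, 6.64
Median = average of the two middle values = 3.660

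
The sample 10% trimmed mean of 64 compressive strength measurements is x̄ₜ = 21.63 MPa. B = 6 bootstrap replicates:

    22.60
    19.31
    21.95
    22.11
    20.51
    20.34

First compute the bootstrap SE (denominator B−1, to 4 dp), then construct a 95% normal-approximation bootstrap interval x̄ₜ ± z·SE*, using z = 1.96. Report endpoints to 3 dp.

(19.133, 24.127)

Mean of replicates = 21.1367; sum of squared deviations = 8.1143; SE* = √(8.1143/5) = 1.2739
Margin = 1.96 × 1.2739 = 2.4968
Interval: 21.63 ± 2.4968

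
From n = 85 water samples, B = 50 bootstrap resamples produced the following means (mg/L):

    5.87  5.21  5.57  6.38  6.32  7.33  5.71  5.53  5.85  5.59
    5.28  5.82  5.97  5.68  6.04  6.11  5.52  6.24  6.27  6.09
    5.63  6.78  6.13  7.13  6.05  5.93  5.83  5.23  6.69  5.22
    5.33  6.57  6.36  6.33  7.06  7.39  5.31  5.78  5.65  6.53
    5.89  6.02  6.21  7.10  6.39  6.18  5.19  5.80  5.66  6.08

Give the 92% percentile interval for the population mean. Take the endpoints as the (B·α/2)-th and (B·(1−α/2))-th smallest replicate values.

Sorted replicates: 5.19, 5.21, 5.22, 5.23, 5.28, 5.31, 5.33, 5.52, 5.53, 5.57, 5.59, 5.63, 5.65, 5.66, 5.68, 5.71, 5.78, 5.80, 5.82, 5.83, 5.85, 5.87, 5.89, 5.93, 5.97, 6.02, 6.04, 6.05, 6.08, 6.09, 6.11, 6.13, 6.18, 6.21, 6.24, 6.27, 6.32, 6.33, 6.36, 6.38, 6.39, 6.53, 6.57, 6.69, 6.78, 7.06, 7.10, 7.13, 7.33, 7.39
α = 0.08; lower rank = 50 × 0.040 = 2; upper rank = 50 × 0.960 = 48.
The 2nd smallest replicate is 5.21; the 48th is 7.13.

(5.21, 7.13)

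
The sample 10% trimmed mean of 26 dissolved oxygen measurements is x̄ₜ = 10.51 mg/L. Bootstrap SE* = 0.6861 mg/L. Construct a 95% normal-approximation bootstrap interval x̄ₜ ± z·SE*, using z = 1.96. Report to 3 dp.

(9.165, 11.855)

Margin = 1.96 × 0.6861 = 1.3448
Interval: 10.51 ± 1.3448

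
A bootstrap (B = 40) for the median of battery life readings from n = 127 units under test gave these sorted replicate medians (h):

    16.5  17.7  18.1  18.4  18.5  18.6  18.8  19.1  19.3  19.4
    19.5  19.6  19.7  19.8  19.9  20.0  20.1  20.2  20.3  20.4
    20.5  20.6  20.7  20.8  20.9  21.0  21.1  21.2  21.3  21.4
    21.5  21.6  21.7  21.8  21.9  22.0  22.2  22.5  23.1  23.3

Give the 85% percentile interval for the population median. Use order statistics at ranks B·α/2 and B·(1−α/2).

α = 0.15; lower rank = 40 × 0.075 = 3; upper rank = 40 × 0.925 = 37.
The 3rd smallest replicate is 18.1; the 37th is 22.2.

(18.1, 22.2)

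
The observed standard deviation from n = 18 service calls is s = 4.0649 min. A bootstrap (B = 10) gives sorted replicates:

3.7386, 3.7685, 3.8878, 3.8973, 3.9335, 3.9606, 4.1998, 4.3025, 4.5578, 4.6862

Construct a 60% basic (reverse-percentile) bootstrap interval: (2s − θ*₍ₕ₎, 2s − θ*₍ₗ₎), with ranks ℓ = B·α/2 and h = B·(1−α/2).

Percentile endpoints at ranks 2 and 8: θ*₍2₎ = 3.7685, θ*₍8₎ = 4.3025.
Basic interval reflects these around s:
  lower = 2 × 4.0649 − 4.3025 = 3.8273
  upper = 2 × 4.0649 − 3.7685 = 4.3613

(3.8273, 4.3613)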